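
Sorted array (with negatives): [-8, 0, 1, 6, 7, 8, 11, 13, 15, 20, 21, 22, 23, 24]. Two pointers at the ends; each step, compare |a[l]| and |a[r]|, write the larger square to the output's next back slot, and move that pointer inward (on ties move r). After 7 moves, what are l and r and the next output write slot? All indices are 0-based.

l=0, r=6, next write slot=6

[0,13] |-8|<=|24| out[13]=576 → r--
[0,12] |-8|<=|23| out[12]=529 → r--
[0,11] |-8|<=|22| out[11]=484 → r--
[0,10] |-8|<=|21| out[10]=441 → r--
[0,9] |-8|<=|20| out[9]=400 → r--
[0,8] |-8|<=|15| out[8]=225 → r--
[0,7] |-8|<=|13| out[7]=169 → r--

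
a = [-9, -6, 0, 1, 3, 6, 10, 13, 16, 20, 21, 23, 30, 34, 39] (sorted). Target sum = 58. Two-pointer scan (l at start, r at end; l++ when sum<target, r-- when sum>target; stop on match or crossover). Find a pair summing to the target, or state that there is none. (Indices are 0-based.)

no pair

l=0 r=14: -9+39=30 <58, l++
l=1 r=14: -6+39=33 <58, l++
l=2 r=14: 0+39=39 <58, l++
l=3 r=14: 1+39=40 <58, l++
l=4 r=14: 3+39=42 <58, l++
l=5 r=14: 6+39=45 <58, l++
l=6 r=14: 10+39=49 <58, l++
l=7 r=14: 13+39=52 <58, l++
l=8 r=14: 16+39=55 <58, l++
l=9 r=14: 20+39=59 >58, r--
l=9 r=13: 20+34=54 <58, l++
l=10 r=13: 21+34=55 <58, l++
l=11 r=13: 23+34=57 <58, l++
l=12 r=13: 30+34=64 >58, r--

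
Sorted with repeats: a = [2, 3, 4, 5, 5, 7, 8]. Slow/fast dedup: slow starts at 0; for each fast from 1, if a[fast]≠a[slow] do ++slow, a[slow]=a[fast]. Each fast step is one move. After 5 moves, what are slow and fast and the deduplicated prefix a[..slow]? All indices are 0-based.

(s=0,f=1) a[fast]=3≠a[slow]=2 write a[1]=3 → slow++,fast++
(s=1,f=2) a[fast]=4≠a[slow]=3 write a[2]=4 → slow++,fast++
(s=2,f=3) a[fast]=5≠a[slow]=4 write a[3]=5 → slow++,fast++
(s=3,f=4) a[fast]=5=a[slow] dup → fast++
(s=3,f=5) a[fast]=7≠a[slow]=5 write a[4]=7 → slow++,fast++

slow=4, fast=6, prefix=[2, 3, 4, 5, 7]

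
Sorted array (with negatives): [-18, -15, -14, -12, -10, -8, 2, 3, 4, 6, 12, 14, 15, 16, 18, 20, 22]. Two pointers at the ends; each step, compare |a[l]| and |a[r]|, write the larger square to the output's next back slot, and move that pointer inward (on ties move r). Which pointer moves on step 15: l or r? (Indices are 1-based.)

[1,17] |-18|<=|22| out[17]=484 → r--
[1,16] |-18|<=|20| out[16]=400 → r--
[1,15] |-18|<=|18| out[15]=324 → r--
[1,14] |-18|>|16| out[14]=324 → l++
[2,14] |-15|<=|16| out[13]=256 → r--
[2,13] |-15|<=|15| out[12]=225 → r--
[2,12] |-15|>|14| out[11]=225 → l++
[3,12] |-14|<=|14| out[10]=196 → r--
[3,11] |-14|>|12| out[9]=196 → l++
[4,11] |-12|<=|12| out[8]=144 → r--
[4,10] |-12|>|6| out[7]=144 → l++
[5,10] |-10|>|6| out[6]=100 → l++
[6,10] |-8|>|6| out[5]=64 → l++
[7,10] |2|<=|6| out[4]=36 → r--
[7,9] |2|<=|4| out[3]=16 → r--

r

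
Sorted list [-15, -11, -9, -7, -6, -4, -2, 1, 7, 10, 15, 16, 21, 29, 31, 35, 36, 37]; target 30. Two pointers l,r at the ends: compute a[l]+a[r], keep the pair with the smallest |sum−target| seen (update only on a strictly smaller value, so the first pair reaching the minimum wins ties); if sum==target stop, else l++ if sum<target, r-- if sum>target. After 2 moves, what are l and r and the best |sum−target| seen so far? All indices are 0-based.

l=0 r=17: -15+37=22 d=8 *, l++
l=1 r=17: -11+37=26 d=4 *, l++

l=2, r=17, best |Δ|=4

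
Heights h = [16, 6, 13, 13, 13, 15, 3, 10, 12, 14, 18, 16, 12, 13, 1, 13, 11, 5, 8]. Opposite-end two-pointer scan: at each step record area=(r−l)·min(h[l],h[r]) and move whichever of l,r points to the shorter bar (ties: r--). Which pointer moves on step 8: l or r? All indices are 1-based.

l=1 r=19: min(16,8)*18=144 best=144 *, r--
l=1 r=18: min(16,5)*17=85 best=144, r--
l=1 r=17: min(16,11)*16=176 best=176 *, r--
l=1 r=16: min(16,13)*15=195 best=195 *, r--
l=1 r=15: min(16,1)*14=14 best=195, r--
l=1 r=14: min(16,13)*13=169 best=195, r--
l=1 r=13: min(16,12)*12=144 best=195, r--
l=1 r=12: min(16,16)*11=176 best=195, r--

r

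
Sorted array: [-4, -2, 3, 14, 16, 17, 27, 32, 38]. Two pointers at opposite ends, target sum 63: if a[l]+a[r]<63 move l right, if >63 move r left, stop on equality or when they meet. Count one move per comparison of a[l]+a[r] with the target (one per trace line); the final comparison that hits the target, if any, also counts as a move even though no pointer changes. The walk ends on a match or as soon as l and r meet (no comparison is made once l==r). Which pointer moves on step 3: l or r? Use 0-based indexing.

l=0 r=8: -4+38=34 <63, l++
l=1 r=8: -2+38=36 <63, l++
l=2 r=8: 3+38=41 <63, l++

l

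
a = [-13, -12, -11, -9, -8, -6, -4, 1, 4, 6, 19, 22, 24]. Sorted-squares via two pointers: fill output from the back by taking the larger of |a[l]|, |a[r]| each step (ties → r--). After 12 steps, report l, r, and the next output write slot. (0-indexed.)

l=0 r=12: |-13|<=|24| out[12]=576, r--
l=0 r=11: |-13|<=|22| out[11]=484, r--
l=0 r=10: |-13|<=|19| out[10]=361, r--
l=0 r=9: |-13|>|6| out[9]=169, l++
l=1 r=9: |-12|>|6| out[8]=144, l++
l=2 r=9: |-11|>|6| out[7]=121, l++
l=3 r=9: |-9|>|6| out[6]=81, l++
l=4 r=9: |-8|>|6| out[5]=64, l++
l=5 r=9: |-6|<=|6| out[4]=36, r--
l=5 r=8: |-6|>|4| out[3]=36, l++
l=6 r=8: |-4|<=|4| out[2]=16, r--
l=6 r=7: |-4|>|1| out[1]=16, l++

l=7, r=7, next write slot=0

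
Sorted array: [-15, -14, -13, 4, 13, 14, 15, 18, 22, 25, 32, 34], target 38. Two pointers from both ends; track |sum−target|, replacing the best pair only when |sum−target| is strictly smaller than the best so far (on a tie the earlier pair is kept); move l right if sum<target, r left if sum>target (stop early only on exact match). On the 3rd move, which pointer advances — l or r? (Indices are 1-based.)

l

l=1 r=12: -15+34=19 d=19 *, l++
l=2 r=12: -14+34=20 d=18 *, l++
l=3 r=12: -13+34=21 d=17 *, l++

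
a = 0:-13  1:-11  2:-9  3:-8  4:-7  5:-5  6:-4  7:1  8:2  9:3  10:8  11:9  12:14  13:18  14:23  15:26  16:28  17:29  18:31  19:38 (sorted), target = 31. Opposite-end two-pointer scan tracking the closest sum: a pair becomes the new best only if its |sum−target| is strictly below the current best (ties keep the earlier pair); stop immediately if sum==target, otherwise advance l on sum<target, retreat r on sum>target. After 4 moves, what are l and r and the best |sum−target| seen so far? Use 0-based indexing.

l=4, r=19, best |Δ|=1

l=0 r=19: -13+38=25 d=6 *, l++
l=1 r=19: -11+38=27 d=4 *, l++
l=2 r=19: -9+38=29 d=2 *, l++
l=3 r=19: -8+38=30 d=1 *, l++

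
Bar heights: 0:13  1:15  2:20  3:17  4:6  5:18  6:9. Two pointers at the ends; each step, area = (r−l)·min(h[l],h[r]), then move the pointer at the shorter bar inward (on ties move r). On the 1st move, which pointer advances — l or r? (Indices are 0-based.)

[0,6] min(13,9)*6=54 best=54 * → r--

r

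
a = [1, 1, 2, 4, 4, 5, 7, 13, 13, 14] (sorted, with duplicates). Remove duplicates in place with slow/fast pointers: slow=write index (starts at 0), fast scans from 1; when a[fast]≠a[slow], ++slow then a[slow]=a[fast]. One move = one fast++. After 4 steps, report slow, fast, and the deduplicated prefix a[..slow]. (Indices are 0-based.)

slow=2, fast=5, prefix=[1, 2, 4]

(s=0,f=1) a[fast]=1=a[slow] dup → fast++
(s=0,f=2) a[fast]=2≠a[slow]=1 write a[1]=2 → slow++,fast++
(s=1,f=3) a[fast]=4≠a[slow]=2 write a[2]=4 → slow++,fast++
(s=2,f=4) a[fast]=4=a[slow] dup → fast++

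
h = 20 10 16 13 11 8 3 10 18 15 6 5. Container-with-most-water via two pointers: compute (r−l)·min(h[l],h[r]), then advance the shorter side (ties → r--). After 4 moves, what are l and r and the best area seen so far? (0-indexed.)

l=0, r=7, best area=144

[0,11] min(20,5)*11=55 best=55 * → r--
[0,10] min(20,6)*10=60 best=60 * → r--
[0,9] min(20,15)*9=135 best=135 * → r--
[0,8] min(20,18)*8=144 best=144 * → r--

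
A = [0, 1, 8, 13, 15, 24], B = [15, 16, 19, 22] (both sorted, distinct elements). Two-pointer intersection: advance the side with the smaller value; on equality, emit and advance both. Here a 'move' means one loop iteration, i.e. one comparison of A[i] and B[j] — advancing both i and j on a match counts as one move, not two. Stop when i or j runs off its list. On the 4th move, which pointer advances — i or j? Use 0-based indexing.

i=0 j=0: 0<15, i++
i=1 j=0: 1<15, i++
i=2 j=0: 8<15, i++
i=3 j=0: 13<15, i++

i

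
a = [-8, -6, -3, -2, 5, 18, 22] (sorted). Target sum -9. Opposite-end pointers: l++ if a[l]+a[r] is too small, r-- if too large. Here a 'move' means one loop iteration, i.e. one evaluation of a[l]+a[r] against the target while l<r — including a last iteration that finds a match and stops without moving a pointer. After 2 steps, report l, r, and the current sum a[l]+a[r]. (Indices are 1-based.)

l=1 r=7: -8+22=14 >-9, r--
l=1 r=6: -8+18=10 >-9, r--

l=1, r=5, sum=-3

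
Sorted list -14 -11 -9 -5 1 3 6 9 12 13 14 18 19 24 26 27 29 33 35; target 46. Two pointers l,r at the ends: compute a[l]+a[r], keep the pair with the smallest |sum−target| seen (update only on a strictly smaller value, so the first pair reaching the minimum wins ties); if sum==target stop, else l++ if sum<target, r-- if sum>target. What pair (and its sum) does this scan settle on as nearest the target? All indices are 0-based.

[0,18] -14+35=21 d=25 * → l++
[1,18] -11+35=24 d=22 * → l++
[2,18] -9+35=26 d=20 * → l++
[3,18] -5+35=30 d=16 * → l++
[4,18] 1+35=36 d=10 * → l++
[5,18] 3+35=38 d=8 * → l++
[6,18] 6+35=41 d=5 * → l++
[7,18] 9+35=44 d=2 * → l++
[8,18] 12+35=47 d=1 * → r--
[8,17] 12+33=45 d=1 → l++
[9,17] 13+33=46 d=0 * → stop

pair (13, 33) with sum 46 (|Δ|=0)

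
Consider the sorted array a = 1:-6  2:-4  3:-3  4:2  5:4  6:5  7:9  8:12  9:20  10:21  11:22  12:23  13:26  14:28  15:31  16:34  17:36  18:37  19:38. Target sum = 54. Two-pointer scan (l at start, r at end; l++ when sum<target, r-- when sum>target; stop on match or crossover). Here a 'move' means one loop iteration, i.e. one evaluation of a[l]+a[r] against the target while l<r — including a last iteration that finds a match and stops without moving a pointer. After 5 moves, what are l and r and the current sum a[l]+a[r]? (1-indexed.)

l=6, r=19, sum=43

[1,19] -6+38=32 <54 → l++
[2,19] -4+38=34 <54 → l++
[3,19] -3+38=35 <54 → l++
[4,19] 2+38=40 <54 → l++
[5,19] 4+38=42 <54 → l++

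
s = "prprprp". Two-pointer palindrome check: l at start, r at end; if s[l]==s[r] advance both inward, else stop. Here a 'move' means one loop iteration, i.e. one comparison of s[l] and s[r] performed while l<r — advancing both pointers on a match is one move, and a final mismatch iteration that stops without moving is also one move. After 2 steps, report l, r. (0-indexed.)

[0,6] 'p'=='p' → l++,r--
[1,5] 'r'=='r' → l++,r--

l=2, r=4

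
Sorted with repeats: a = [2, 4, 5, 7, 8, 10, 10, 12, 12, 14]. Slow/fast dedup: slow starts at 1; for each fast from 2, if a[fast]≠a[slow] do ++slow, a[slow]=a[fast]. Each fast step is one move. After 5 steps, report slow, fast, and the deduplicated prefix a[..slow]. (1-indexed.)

slow=1 fast=2: a[fast]=4≠a[slow]=2 write a[2]=4, slow++,fast++
slow=2 fast=3: a[fast]=5≠a[slow]=4 write a[3]=5, slow++,fast++
slow=3 fast=4: a[fast]=7≠a[slow]=5 write a[4]=7, slow++,fast++
slow=4 fast=5: a[fast]=8≠a[slow]=7 write a[5]=8, slow++,fast++
slow=5 fast=6: a[fast]=10≠a[slow]=8 write a[6]=10, slow++,fast++

slow=6, fast=7, prefix=[2, 4, 5, 7, 8, 10]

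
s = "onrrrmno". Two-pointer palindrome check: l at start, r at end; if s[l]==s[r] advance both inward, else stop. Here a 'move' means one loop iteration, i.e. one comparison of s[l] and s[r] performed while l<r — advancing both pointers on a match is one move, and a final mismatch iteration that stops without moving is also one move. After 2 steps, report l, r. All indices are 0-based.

l=2, r=5

[0,7] 'o'=='o' → l++,r--
[1,6] 'n'=='n' → l++,r--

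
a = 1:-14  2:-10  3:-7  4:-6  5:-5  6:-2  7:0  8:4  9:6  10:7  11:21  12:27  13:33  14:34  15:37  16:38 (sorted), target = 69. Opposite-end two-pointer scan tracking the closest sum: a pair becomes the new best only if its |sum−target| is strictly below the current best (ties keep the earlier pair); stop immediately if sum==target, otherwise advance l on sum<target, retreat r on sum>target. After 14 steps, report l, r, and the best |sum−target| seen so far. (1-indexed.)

l=1 r=16: -14+38=24 d=45 *, l++
l=2 r=16: -10+38=28 d=41 *, l++
l=3 r=16: -7+38=31 d=38 *, l++
l=4 r=16: -6+38=32 d=37 *, l++
l=5 r=16: -5+38=33 d=36 *, l++
l=6 r=16: -2+38=36 d=33 *, l++
l=7 r=16: 0+38=38 d=31 *, l++
l=8 r=16: 4+38=42 d=27 *, l++
l=9 r=16: 6+38=44 d=25 *, l++
l=10 r=16: 7+38=45 d=24 *, l++
l=11 r=16: 21+38=59 d=10 *, l++
l=12 r=16: 27+38=65 d=4 *, l++
l=13 r=16: 33+38=71 d=2 *, r--
l=13 r=15: 33+37=70 d=1 *, r--

l=13, r=14, best |Δ|=1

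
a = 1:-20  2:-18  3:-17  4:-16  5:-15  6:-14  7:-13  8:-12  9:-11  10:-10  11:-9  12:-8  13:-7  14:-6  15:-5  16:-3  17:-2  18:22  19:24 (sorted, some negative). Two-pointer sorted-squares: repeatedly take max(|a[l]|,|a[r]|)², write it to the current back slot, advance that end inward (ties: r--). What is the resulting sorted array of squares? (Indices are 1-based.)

l=1 r=19: |-20|<=|24| out[19]=576, r--
l=1 r=18: |-20|<=|22| out[18]=484, r--
l=1 r=17: |-20|>|-2| out[17]=400, l++
l=2 r=17: |-18|>|-2| out[16]=324, l++
l=3 r=17: |-17|>|-2| out[15]=289, l++
l=4 r=17: |-16|>|-2| out[14]=256, l++
l=5 r=17: |-15|>|-2| out[13]=225, l++
l=6 r=17: |-14|>|-2| out[12]=196, l++
l=7 r=17: |-13|>|-2| out[11]=169, l++
l=8 r=17: |-12|>|-2| out[10]=144, l++
l=9 r=17: |-11|>|-2| out[9]=121, l++
l=10 r=17: |-10|>|-2| out[8]=100, l++
l=11 r=17: |-9|>|-2| out[7]=81, l++
l=12 r=17: |-8|>|-2| out[6]=64, l++
l=13 r=17: |-7|>|-2| out[5]=49, l++
l=14 r=17: |-6|>|-2| out[4]=36, l++
l=15 r=17: |-5|>|-2| out[3]=25, l++
l=16 r=17: |-3|>|-2| out[2]=9, l++
l=17 r=17: |-2|<=|-2| out[1]=4, r--

[4, 9, 25, 36, 49, 64, 81, 100, 121, 144, 169, 196, 225, 256, 289, 324, 400, 484, 576]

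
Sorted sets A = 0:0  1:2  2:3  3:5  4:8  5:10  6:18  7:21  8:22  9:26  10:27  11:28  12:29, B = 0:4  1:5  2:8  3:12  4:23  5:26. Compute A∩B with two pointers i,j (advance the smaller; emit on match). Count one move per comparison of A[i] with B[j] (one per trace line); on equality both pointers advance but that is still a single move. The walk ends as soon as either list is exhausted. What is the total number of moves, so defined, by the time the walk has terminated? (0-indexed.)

i=0 j=0: 0<4, i++
i=1 j=0: 2<4, i++
i=2 j=0: 3<4, i++
i=3 j=0: 5>4, j++
i=3 j=1: 5==5 emit, i++,j++
i=4 j=2: 8==8 emit, i++,j++
i=5 j=3: 10<12, i++
i=6 j=3: 18>12, j++
i=6 j=4: 18<23, i++
i=7 j=4: 21<23, i++
i=8 j=4: 22<23, i++
i=9 j=4: 26>23, j++
i=9 j=5: 26==26 emit, i++,j++

13 moves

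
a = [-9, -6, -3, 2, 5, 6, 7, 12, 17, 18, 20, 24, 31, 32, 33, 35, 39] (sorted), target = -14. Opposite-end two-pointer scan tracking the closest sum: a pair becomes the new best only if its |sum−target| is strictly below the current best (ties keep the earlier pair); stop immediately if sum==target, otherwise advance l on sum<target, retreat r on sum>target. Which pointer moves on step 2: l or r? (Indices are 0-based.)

r

[0,16] -9+39=30 d=44 * → r--
[0,15] -9+35=26 d=40 * → r--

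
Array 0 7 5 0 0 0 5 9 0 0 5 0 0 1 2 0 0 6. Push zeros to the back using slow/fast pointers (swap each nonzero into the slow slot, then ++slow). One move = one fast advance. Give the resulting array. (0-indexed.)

[7, 5, 5, 9, 5, 1, 2, 6, 0, 0, 0, 0, 0, 0, 0, 0, 0, 0]

(s=0,f=0) a[fast]=0 → fast++
(s=0,f=1) a[fast]=7≠0 swap→a[0]=7 → slow++,fast++
(s=1,f=2) a[fast]=5≠0 swap→a[1]=5 → slow++,fast++
(s=2,f=3) a[fast]=0 → fast++
(s=2,f=4) a[fast]=0 → fast++
(s=2,f=5) a[fast]=0 → fast++
(s=2,f=6) a[fast]=5≠0 swap→a[2]=5 → slow++,fast++
(s=3,f=7) a[fast]=9≠0 swap→a[3]=9 → slow++,fast++
(s=4,f=8) a[fast]=0 → fast++
(s=4,f=9) a[fast]=0 → fast++
(s=4,f=10) a[fast]=5≠0 swap→a[4]=5 → slow++,fast++
(s=5,f=11) a[fast]=0 → fast++
(s=5,f=12) a[fast]=0 → fast++
(s=5,f=13) a[fast]=1≠0 swap→a[5]=1 → slow++,fast++
(s=6,f=14) a[fast]=2≠0 swap→a[6]=2 → slow++,fast++
(s=7,f=15) a[fast]=0 → fast++
(s=7,f=16) a[fast]=0 → fast++
(s=7,f=17) a[fast]=6≠0 swap→a[7]=6 → slow++,fast++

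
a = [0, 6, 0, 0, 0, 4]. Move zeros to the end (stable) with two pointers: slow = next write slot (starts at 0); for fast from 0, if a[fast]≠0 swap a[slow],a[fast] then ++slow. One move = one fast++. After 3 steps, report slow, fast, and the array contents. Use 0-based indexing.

slow=0 fast=0: a[fast]=0, fast++
slow=0 fast=1: a[fast]=6≠0 swap→a[0]=6, slow++,fast++
slow=1 fast=2: a[fast]=0, fast++

slow=1, fast=3, a=[6, 0, 0, 0, 0, 4]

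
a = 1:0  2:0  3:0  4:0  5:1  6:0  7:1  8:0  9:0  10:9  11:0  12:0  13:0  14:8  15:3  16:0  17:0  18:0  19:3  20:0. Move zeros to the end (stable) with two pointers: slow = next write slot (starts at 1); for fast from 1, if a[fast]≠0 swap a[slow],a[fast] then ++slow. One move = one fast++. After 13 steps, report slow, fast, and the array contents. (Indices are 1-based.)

slow=1 fast=1: a[fast]=0, fast++
slow=1 fast=2: a[fast]=0, fast++
slow=1 fast=3: a[fast]=0, fast++
slow=1 fast=4: a[fast]=0, fast++
slow=1 fast=5: a[fast]=1≠0 swap→a[1]=1, slow++,fast++
slow=2 fast=6: a[fast]=0, fast++
slow=2 fast=7: a[fast]=1≠0 swap→a[2]=1, slow++,fast++
slow=3 fast=8: a[fast]=0, fast++
slow=3 fast=9: a[fast]=0, fast++
slow=3 fast=10: a[fast]=9≠0 swap→a[3]=9, slow++,fast++
slow=4 fast=11: a[fast]=0, fast++
slow=4 fast=12: a[fast]=0, fast++
slow=4 fast=13: a[fast]=0, fast++

slow=4, fast=14, a=[1, 1, 9, 0, 0, 0, 0, 0, 0, 0, 0, 0, 0, 8, 3, 0, 0, 0, 3, 0]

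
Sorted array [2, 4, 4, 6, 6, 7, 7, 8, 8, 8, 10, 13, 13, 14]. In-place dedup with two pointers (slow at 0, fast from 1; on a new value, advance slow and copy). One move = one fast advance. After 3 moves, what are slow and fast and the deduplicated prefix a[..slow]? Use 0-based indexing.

slow=0 fast=1: a[fast]=4≠a[slow]=2 write a[1]=4, slow++,fast++
slow=1 fast=2: a[fast]=4=a[slow] dup, fast++
slow=1 fast=3: a[fast]=6≠a[slow]=4 write a[2]=6, slow++,fast++

slow=2, fast=4, prefix=[2, 4, 6]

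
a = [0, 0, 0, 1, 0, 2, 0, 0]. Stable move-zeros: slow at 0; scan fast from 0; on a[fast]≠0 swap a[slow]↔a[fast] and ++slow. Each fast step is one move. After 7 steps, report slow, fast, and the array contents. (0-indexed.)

slow=0 fast=0: a[fast]=0, fast++
slow=0 fast=1: a[fast]=0, fast++
slow=0 fast=2: a[fast]=0, fast++
slow=0 fast=3: a[fast]=1≠0 swap→a[0]=1, slow++,fast++
slow=1 fast=4: a[fast]=0, fast++
slow=1 fast=5: a[fast]=2≠0 swap→a[1]=2, slow++,fast++
slow=2 fast=6: a[fast]=0, fast++

slow=2, fast=7, a=[1, 2, 0, 0, 0, 0, 0, 0]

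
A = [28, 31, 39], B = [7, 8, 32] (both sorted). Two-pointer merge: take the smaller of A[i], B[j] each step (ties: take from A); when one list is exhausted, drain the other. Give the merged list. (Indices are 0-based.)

i=0 j=0: A[i]=28>B[j]=7 take 7, j++
i=0 j=1: A[i]=28>B[j]=8 take 8, j++
i=0 j=2: A[i]=28<=B[j]=32 take 28, i++
i=1 j=2: A[i]=31<=B[j]=32 take 31, i++
i=2 j=2: A[i]=39>B[j]=32 take 32, j++
i=2 j=3: B done, take A[i]=39, i++

[7, 8, 28, 31, 32, 39]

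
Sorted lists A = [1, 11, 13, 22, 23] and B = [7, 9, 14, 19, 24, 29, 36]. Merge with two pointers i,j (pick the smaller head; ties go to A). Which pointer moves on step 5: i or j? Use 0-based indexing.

[i=0,j=0] A[i]=1<=B[j]=7 take 1 → i++
[i=1,j=0] A[i]=11>B[j]=7 take 7 → j++
[i=1,j=1] A[i]=11>B[j]=9 take 9 → j++
[i=1,j=2] A[i]=11<=B[j]=14 take 11 → i++
[i=2,j=2] A[i]=13<=B[j]=14 take 13 → i++

i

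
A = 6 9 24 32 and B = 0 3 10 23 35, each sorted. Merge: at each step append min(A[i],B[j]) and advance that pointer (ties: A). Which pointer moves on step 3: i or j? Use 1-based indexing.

i

[i=1,j=1] A[i]=6>B[j]=0 take 0 → j++
[i=1,j=2] A[i]=6>B[j]=3 take 3 → j++
[i=1,j=3] A[i]=6<=B[j]=10 take 6 → i++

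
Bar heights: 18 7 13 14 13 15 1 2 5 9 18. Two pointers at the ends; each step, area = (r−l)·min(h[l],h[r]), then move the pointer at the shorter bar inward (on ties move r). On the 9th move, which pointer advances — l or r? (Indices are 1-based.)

l=1 r=11: min(18,18)*10=180 best=180 *, r--
l=1 r=10: min(18,9)*9=81 best=180, r--
l=1 r=9: min(18,5)*8=40 best=180, r--
l=1 r=8: min(18,2)*7=14 best=180, r--
l=1 r=7: min(18,1)*6=6 best=180, r--
l=1 r=6: min(18,15)*5=75 best=180, r--
l=1 r=5: min(18,13)*4=52 best=180, r--
l=1 r=4: min(18,14)*3=42 best=180, r--
l=1 r=3: min(18,13)*2=26 best=180, r--

r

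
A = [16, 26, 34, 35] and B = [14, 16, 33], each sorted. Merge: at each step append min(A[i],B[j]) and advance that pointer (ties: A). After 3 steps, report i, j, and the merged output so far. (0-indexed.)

[i=0,j=0] A[i]=16>B[j]=14 take 14 → j++
[i=0,j=1] A[i]=16<=B[j]=16 take 16 → i++
[i=1,j=1] A[i]=26>B[j]=16 take 16 → j++

i=1, j=2, merged so far=[14, 16, 16]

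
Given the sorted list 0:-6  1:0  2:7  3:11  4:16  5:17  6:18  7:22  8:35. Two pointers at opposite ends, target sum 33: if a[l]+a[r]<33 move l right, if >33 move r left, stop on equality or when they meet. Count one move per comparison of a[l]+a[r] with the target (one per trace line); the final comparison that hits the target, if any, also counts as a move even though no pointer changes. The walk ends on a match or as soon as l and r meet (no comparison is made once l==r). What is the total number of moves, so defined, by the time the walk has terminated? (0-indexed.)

l=0 r=8: -6+35=29 <33, l++
l=1 r=8: 0+35=35 >33, r--
l=1 r=7: 0+22=22 <33, l++
l=2 r=7: 7+22=29 <33, l++
l=3 r=7: 11+22=33, found

5 moves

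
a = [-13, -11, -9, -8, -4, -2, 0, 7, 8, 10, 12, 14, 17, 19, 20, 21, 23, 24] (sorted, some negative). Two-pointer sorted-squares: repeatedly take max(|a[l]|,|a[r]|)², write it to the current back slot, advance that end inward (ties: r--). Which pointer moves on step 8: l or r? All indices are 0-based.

l

[0,17] |-13|<=|24| out[17]=576 → r--
[0,16] |-13|<=|23| out[16]=529 → r--
[0,15] |-13|<=|21| out[15]=441 → r--
[0,14] |-13|<=|20| out[14]=400 → r--
[0,13] |-13|<=|19| out[13]=361 → r--
[0,12] |-13|<=|17| out[12]=289 → r--
[0,11] |-13|<=|14| out[11]=196 → r--
[0,10] |-13|>|12| out[10]=169 → l++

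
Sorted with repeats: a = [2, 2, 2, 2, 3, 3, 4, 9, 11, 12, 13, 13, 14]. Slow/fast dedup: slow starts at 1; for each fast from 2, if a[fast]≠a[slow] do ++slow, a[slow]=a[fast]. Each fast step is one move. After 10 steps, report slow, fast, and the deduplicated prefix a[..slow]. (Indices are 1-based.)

(s=1,f=2) a[fast]=2=a[slow] dup → fast++
(s=1,f=3) a[fast]=2=a[slow] dup → fast++
(s=1,f=4) a[fast]=2=a[slow] dup → fast++
(s=1,f=5) a[fast]=3≠a[slow]=2 write a[2]=3 → slow++,fast++
(s=2,f=6) a[fast]=3=a[slow] dup → fast++
(s=2,f=7) a[fast]=4≠a[slow]=3 write a[3]=4 → slow++,fast++
(s=3,f=8) a[fast]=9≠a[slow]=4 write a[4]=9 → slow++,fast++
(s=4,f=9) a[fast]=11≠a[slow]=9 write a[5]=11 → slow++,fast++
(s=5,f=10) a[fast]=12≠a[slow]=11 write a[6]=12 → slow++,fast++
(s=6,f=11) a[fast]=13≠a[slow]=12 write a[7]=13 → slow++,fast++

slow=7, fast=12, prefix=[2, 3, 4, 9, 11, 12, 13]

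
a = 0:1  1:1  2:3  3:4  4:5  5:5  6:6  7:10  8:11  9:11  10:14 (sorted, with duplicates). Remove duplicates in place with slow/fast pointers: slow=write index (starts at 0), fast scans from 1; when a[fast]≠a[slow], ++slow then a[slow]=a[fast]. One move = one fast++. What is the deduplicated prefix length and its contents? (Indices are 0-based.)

(s=0,f=1) a[fast]=1=a[slow] dup → fast++
(s=0,f=2) a[fast]=3≠a[slow]=1 write a[1]=3 → slow++,fast++
(s=1,f=3) a[fast]=4≠a[slow]=3 write a[2]=4 → slow++,fast++
(s=2,f=4) a[fast]=5≠a[slow]=4 write a[3]=5 → slow++,fast++
(s=3,f=5) a[fast]=5=a[slow] dup → fast++
(s=3,f=6) a[fast]=6≠a[slow]=5 write a[4]=6 → slow++,fast++
(s=4,f=7) a[fast]=10≠a[slow]=6 write a[5]=10 → slow++,fast++
(s=5,f=8) a[fast]=11≠a[slow]=10 write a[6]=11 → slow++,fast++
(s=6,f=9) a[fast]=11=a[slow] dup → fast++
(s=6,f=10) a[fast]=14≠a[slow]=11 write a[7]=14 → slow++,fast++

length 8; prefix = [1, 3, 4, 5, 6, 10, 11, 14]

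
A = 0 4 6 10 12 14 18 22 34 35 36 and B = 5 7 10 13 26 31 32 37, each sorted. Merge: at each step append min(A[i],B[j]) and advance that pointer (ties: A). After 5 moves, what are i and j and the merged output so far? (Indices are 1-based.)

i=1 j=1: A[i]=0<=B[j]=5 take 0, i++
i=2 j=1: A[i]=4<=B[j]=5 take 4, i++
i=3 j=1: A[i]=6>B[j]=5 take 5, j++
i=3 j=2: A[i]=6<=B[j]=7 take 6, i++
i=4 j=2: A[i]=10>B[j]=7 take 7, j++

i=4, j=3, merged so far=[0, 4, 5, 6, 7]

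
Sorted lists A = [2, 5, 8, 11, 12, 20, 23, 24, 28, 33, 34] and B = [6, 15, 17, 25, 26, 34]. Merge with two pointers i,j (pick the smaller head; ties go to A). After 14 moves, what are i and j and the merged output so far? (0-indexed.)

i=0 j=0: A[i]=2<=B[j]=6 take 2, i++
i=1 j=0: A[i]=5<=B[j]=6 take 5, i++
i=2 j=0: A[i]=8>B[j]=6 take 6, j++
i=2 j=1: A[i]=8<=B[j]=15 take 8, i++
i=3 j=1: A[i]=11<=B[j]=15 take 11, i++
i=4 j=1: A[i]=12<=B[j]=15 take 12, i++
i=5 j=1: A[i]=20>B[j]=15 take 15, j++
i=5 j=2: A[i]=20>B[j]=17 take 17, j++
i=5 j=3: A[i]=20<=B[j]=25 take 20, i++
i=6 j=3: A[i]=23<=B[j]=25 take 23, i++
i=7 j=3: A[i]=24<=B[j]=25 take 24, i++
i=8 j=3: A[i]=28>B[j]=25 take 25, j++
i=8 j=4: A[i]=28>B[j]=26 take 26, j++
i=8 j=5: A[i]=28<=B[j]=34 take 28, i++

i=9, j=5, merged so far=[2, 5, 6, 8, 11, 12, 15, 17, 20, 23, 24, 25, 26, 28]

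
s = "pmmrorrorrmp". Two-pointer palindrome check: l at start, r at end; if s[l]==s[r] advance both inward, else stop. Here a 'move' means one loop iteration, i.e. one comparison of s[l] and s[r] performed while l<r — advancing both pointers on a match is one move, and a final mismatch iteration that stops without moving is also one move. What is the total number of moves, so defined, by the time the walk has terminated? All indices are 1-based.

3 moves

l=1 r=12: 'p'=='p', l++,r--
l=2 r=11: 'm'=='m', l++,r--
l=3 r=10: 'm'!='r', stop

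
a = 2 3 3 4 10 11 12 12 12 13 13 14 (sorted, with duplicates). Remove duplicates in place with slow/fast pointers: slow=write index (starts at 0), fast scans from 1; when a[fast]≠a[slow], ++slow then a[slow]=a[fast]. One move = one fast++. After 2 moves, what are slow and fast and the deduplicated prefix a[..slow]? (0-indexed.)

slow=0 fast=1: a[fast]=3≠a[slow]=2 write a[1]=3, slow++,fast++
slow=1 fast=2: a[fast]=3=a[slow] dup, fast++

slow=1, fast=3, prefix=[2, 3]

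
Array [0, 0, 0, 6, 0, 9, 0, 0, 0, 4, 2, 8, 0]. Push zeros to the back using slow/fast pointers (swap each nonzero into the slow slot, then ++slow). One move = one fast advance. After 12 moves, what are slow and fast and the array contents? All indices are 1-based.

slow=1 fast=1: a[fast]=0, fast++
slow=1 fast=2: a[fast]=0, fast++
slow=1 fast=3: a[fast]=0, fast++
slow=1 fast=4: a[fast]=6≠0 swap→a[1]=6, slow++,fast++
slow=2 fast=5: a[fast]=0, fast++
slow=2 fast=6: a[fast]=9≠0 swap→a[2]=9, slow++,fast++
slow=3 fast=7: a[fast]=0, fast++
slow=3 fast=8: a[fast]=0, fast++
slow=3 fast=9: a[fast]=0, fast++
slow=3 fast=10: a[fast]=4≠0 swap→a[3]=4, slow++,fast++
slow=4 fast=11: a[fast]=2≠0 swap→a[4]=2, slow++,fast++
slow=5 fast=12: a[fast]=8≠0 swap→a[5]=8, slow++,fast++

slow=6, fast=13, a=[6, 9, 4, 2, 8, 0, 0, 0, 0, 0, 0, 0, 0]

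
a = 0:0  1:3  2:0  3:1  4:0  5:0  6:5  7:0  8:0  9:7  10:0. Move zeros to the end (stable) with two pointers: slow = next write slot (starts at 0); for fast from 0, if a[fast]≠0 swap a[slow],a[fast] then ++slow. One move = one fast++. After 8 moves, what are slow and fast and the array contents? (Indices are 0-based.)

slow=0 fast=0: a[fast]=0, fast++
slow=0 fast=1: a[fast]=3≠0 swap→a[0]=3, slow++,fast++
slow=1 fast=2: a[fast]=0, fast++
slow=1 fast=3: a[fast]=1≠0 swap→a[1]=1, slow++,fast++
slow=2 fast=4: a[fast]=0, fast++
slow=2 fast=5: a[fast]=0, fast++
slow=2 fast=6: a[fast]=5≠0 swap→a[2]=5, slow++,fast++
slow=3 fast=7: a[fast]=0, fast++

slow=3, fast=8, a=[3, 1, 5, 0, 0, 0, 0, 0, 0, 7, 0]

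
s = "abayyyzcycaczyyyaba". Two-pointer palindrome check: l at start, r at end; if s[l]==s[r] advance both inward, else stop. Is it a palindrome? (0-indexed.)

not a palindrome (mismatch at 8,10)

l=0 r=18: 'a'=='a', l++,r--
l=1 r=17: 'b'=='b', l++,r--
l=2 r=16: 'a'=='a', l++,r--
l=3 r=15: 'y'=='y', l++,r--
l=4 r=14: 'y'=='y', l++,r--
l=5 r=13: 'y'=='y', l++,r--
l=6 r=12: 'z'=='z', l++,r--
l=7 r=11: 'c'=='c', l++,r--
l=8 r=10: 'y'!='a', stop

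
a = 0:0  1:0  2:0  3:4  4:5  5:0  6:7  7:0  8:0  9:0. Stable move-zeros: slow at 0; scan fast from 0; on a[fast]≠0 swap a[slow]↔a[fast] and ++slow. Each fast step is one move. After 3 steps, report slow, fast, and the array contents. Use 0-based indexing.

slow=0, fast=3, a=[0, 0, 0, 4, 5, 0, 7, 0, 0, 0]

(s=0,f=0) a[fast]=0 → fast++
(s=0,f=1) a[fast]=0 → fast++
(s=0,f=2) a[fast]=0 → fast++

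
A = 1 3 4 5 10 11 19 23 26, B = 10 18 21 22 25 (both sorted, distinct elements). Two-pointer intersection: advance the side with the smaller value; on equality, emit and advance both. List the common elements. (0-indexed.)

i=0 j=0: 1<10, i++
i=1 j=0: 3<10, i++
i=2 j=0: 4<10, i++
i=3 j=0: 5<10, i++
i=4 j=0: 10==10 emit, i++,j++
i=5 j=1: 11<18, i++
i=6 j=1: 19>18, j++
i=6 j=2: 19<21, i++
i=7 j=2: 23>21, j++
i=7 j=3: 23>22, j++
i=7 j=4: 23<25, i++
i=8 j=4: 26>25, j++

intersection = [10]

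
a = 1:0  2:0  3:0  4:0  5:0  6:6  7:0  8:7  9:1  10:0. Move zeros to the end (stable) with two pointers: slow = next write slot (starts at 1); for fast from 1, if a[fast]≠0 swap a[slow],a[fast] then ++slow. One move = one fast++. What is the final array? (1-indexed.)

[6, 7, 1, 0, 0, 0, 0, 0, 0, 0]

(s=1,f=1) a[fast]=0 → fast++
(s=1,f=2) a[fast]=0 → fast++
(s=1,f=3) a[fast]=0 → fast++
(s=1,f=4) a[fast]=0 → fast++
(s=1,f=5) a[fast]=0 → fast++
(s=1,f=6) a[fast]=6≠0 swap→a[1]=6 → slow++,fast++
(s=2,f=7) a[fast]=0 → fast++
(s=2,f=8) a[fast]=7≠0 swap→a[2]=7 → slow++,fast++
(s=3,f=9) a[fast]=1≠0 swap→a[3]=1 → slow++,fast++
(s=4,f=10) a[fast]=0 → fast++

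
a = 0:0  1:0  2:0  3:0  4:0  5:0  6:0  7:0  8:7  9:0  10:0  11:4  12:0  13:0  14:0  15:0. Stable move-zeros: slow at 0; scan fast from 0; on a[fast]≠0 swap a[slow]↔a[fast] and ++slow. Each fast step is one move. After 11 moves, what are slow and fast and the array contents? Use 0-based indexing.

slow=0 fast=0: a[fast]=0, fast++
slow=0 fast=1: a[fast]=0, fast++
slow=0 fast=2: a[fast]=0, fast++
slow=0 fast=3: a[fast]=0, fast++
slow=0 fast=4: a[fast]=0, fast++
slow=0 fast=5: a[fast]=0, fast++
slow=0 fast=6: a[fast]=0, fast++
slow=0 fast=7: a[fast]=0, fast++
slow=0 fast=8: a[fast]=7≠0 swap→a[0]=7, slow++,fast++
slow=1 fast=9: a[fast]=0, fast++
slow=1 fast=10: a[fast]=0, fast++

slow=1, fast=11, a=[7, 0, 0, 0, 0, 0, 0, 0, 0, 0, 0, 4, 0, 0, 0, 0]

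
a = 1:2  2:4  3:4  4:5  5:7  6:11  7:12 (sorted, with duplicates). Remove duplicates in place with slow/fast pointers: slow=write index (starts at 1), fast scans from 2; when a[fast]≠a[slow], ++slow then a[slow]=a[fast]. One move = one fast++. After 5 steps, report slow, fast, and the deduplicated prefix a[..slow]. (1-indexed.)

slow=5, fast=7, prefix=[2, 4, 5, 7, 11]

slow=1 fast=2: a[fast]=4≠a[slow]=2 write a[2]=4, slow++,fast++
slow=2 fast=3: a[fast]=4=a[slow] dup, fast++
slow=2 fast=4: a[fast]=5≠a[slow]=4 write a[3]=5, slow++,fast++
slow=3 fast=5: a[fast]=7≠a[slow]=5 write a[4]=7, slow++,fast++
slow=4 fast=6: a[fast]=11≠a[slow]=7 write a[5]=11, slow++,fast++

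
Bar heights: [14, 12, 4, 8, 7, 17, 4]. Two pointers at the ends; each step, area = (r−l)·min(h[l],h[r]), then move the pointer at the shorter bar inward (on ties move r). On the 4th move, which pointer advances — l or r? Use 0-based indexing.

l

[0,6] min(14,4)*6=24 best=24 * → r--
[0,5] min(14,17)*5=70 best=70 * → l++
[1,5] min(12,17)*4=48 best=70 → l++
[2,5] min(4,17)*3=12 best=70 → l++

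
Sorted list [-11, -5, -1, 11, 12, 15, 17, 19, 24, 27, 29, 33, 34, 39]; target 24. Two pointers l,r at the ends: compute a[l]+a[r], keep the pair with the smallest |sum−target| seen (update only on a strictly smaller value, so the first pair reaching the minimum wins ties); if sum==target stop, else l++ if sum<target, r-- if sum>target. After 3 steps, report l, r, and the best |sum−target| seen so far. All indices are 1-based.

l=1 r=14: -11+39=28 d=4 *, r--
l=1 r=13: -11+34=23 d=1 *, l++
l=2 r=13: -5+34=29 d=5, r--

l=2, r=12, best |Δ|=1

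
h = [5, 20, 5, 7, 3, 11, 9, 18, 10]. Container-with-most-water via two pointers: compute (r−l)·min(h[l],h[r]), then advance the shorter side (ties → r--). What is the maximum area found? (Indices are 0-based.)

max area = 108

[0,8] min(5,10)*8=40 best=40 * → l++
[1,8] min(20,10)*7=70 best=70 * → r--
[1,7] min(20,18)*6=108 best=108 * → r--
[1,6] min(20,9)*5=45 best=108 → r--
[1,5] min(20,11)*4=44 best=108 → r--
[1,4] min(20,3)*3=9 best=108 → r--
[1,3] min(20,7)*2=14 best=108 → r--
[1,2] min(20,5)*1=5 best=108 → r--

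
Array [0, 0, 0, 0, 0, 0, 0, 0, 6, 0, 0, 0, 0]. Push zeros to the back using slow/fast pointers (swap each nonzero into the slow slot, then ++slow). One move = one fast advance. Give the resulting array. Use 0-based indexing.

(s=0,f=0) a[fast]=0 → fast++
(s=0,f=1) a[fast]=0 → fast++
(s=0,f=2) a[fast]=0 → fast++
(s=0,f=3) a[fast]=0 → fast++
(s=0,f=4) a[fast]=0 → fast++
(s=0,f=5) a[fast]=0 → fast++
(s=0,f=6) a[fast]=0 → fast++
(s=0,f=7) a[fast]=0 → fast++
(s=0,f=8) a[fast]=6≠0 swap→a[0]=6 → slow++,fast++
(s=1,f=9) a[fast]=0 → fast++
(s=1,f=10) a[fast]=0 → fast++
(s=1,f=11) a[fast]=0 → fast++
(s=1,f=12) a[fast]=0 → fast++

[6, 0, 0, 0, 0, 0, 0, 0, 0, 0, 0, 0, 0]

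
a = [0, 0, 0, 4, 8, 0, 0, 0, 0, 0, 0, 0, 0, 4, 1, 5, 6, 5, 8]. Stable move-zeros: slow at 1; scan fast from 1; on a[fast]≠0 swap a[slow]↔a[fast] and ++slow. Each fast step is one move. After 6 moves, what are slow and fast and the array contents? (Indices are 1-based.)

slow=3, fast=7, a=[4, 8, 0, 0, 0, 0, 0, 0, 0, 0, 0, 0, 0, 4, 1, 5, 6, 5, 8]

(s=1,f=1) a[fast]=0 → fast++
(s=1,f=2) a[fast]=0 → fast++
(s=1,f=3) a[fast]=0 → fast++
(s=1,f=4) a[fast]=4≠0 swap→a[1]=4 → slow++,fast++
(s=2,f=5) a[fast]=8≠0 swap→a[2]=8 → slow++,fast++
(s=3,f=6) a[fast]=0 → fast++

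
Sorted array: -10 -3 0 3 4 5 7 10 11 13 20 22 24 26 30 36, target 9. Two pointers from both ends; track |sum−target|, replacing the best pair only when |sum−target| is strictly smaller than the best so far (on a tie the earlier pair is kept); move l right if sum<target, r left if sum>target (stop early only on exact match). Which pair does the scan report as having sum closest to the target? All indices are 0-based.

[0,15] -10+36=26 d=17 * → r--
[0,14] -10+30=20 d=11 * → r--
[0,13] -10+26=16 d=7 * → r--
[0,12] -10+24=14 d=5 * → r--
[0,11] -10+22=12 d=3 * → r--
[0,10] -10+20=10 d=1 * → r--
[0,9] -10+13=3 d=6 → l++
[1,9] -3+13=10 d=1 → r--
[1,8] -3+11=8 d=1 → l++
[2,8] 0+11=11 d=2 → r--
[2,7] 0+10=10 d=1 → r--
[2,6] 0+7=7 d=2 → l++
[3,6] 3+7=10 d=1 → r--
[3,5] 3+5=8 d=1 → l++
[4,5] 4+5=9 d=0 * → stop

pair (4, 5) with sum 9 (|Δ|=0)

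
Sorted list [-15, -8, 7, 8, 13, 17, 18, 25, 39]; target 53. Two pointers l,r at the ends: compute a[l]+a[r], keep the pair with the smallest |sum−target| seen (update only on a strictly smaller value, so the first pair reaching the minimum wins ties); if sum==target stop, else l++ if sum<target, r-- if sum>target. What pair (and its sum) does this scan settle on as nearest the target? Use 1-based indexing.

pair (13, 39) with sum 52 (|Δ|=1)

[1,9] -15+39=24 d=29 * → l++
[2,9] -8+39=31 d=22 * → l++
[3,9] 7+39=46 d=7 * → l++
[4,9] 8+39=47 d=6 * → l++
[5,9] 13+39=52 d=1 * → l++
[6,9] 17+39=56 d=3 → r--
[6,8] 17+25=42 d=11 → l++
[7,8] 18+25=43 d=10 → l++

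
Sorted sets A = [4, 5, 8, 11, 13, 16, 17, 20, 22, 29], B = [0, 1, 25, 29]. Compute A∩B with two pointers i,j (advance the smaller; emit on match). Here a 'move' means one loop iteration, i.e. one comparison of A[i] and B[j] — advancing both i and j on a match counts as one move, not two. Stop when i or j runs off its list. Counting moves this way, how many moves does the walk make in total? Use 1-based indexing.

i=1 j=1: 4>0, j++
i=1 j=2: 4>1, j++
i=1 j=3: 4<25, i++
i=2 j=3: 5<25, i++
i=3 j=3: 8<25, i++
i=4 j=3: 11<25, i++
i=5 j=3: 13<25, i++
i=6 j=3: 16<25, i++
i=7 j=3: 17<25, i++
i=8 j=3: 20<25, i++
i=9 j=3: 22<25, i++
i=10 j=3: 29>25, j++
i=10 j=4: 29==29 emit, i++,j++

13 moves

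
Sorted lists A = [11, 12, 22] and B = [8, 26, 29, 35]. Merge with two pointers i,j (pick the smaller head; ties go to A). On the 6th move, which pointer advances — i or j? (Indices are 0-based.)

j

[i=0,j=0] A[i]=11>B[j]=8 take 8 → j++
[i=0,j=1] A[i]=11<=B[j]=26 take 11 → i++
[i=1,j=1] A[i]=12<=B[j]=26 take 12 → i++
[i=2,j=1] A[i]=22<=B[j]=26 take 22 → i++
[i=3,j=1] A done, take B[j]=26 → j++
[i=3,j=2] A done, take B[j]=29 → j++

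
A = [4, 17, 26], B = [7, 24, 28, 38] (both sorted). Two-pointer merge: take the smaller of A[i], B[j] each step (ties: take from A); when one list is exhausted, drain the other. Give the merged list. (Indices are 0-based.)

[4, 7, 17, 24, 26, 28, 38]

[i=0,j=0] A[i]=4<=B[j]=7 take 4 → i++
[i=1,j=0] A[i]=17>B[j]=7 take 7 → j++
[i=1,j=1] A[i]=17<=B[j]=24 take 17 → i++
[i=2,j=1] A[i]=26>B[j]=24 take 24 → j++
[i=2,j=2] A[i]=26<=B[j]=28 take 26 → i++
[i=3,j=2] A done, take B[j]=28 → j++
[i=3,j=3] A done, take B[j]=38 → j++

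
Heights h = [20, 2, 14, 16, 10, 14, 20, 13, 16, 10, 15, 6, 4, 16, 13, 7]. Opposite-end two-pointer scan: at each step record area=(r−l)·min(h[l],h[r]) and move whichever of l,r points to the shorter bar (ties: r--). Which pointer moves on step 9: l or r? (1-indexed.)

r

[1,16] min(20,7)*15=105 best=105 * → r--
[1,15] min(20,13)*14=182 best=182 * → r--
[1,14] min(20,16)*13=208 best=208 * → r--
[1,13] min(20,4)*12=48 best=208 → r--
[1,12] min(20,6)*11=66 best=208 → r--
[1,11] min(20,15)*10=150 best=208 → r--
[1,10] min(20,10)*9=90 best=208 → r--
[1,9] min(20,16)*8=128 best=208 → r--
[1,8] min(20,13)*7=91 best=208 → r--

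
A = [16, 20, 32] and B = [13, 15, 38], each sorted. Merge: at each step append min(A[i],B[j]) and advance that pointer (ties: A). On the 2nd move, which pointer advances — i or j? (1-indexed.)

j

[i=1,j=1] A[i]=16>B[j]=13 take 13 → j++
[i=1,j=2] A[i]=16>B[j]=15 take 15 → j++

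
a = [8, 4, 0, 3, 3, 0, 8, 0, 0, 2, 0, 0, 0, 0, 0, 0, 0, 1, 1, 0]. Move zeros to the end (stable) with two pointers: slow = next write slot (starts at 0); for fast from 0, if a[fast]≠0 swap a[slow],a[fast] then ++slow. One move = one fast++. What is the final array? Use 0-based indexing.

(s=0,f=0) a[fast]=8≠0 swap→a[0]=8 → slow++,fast++
(s=1,f=1) a[fast]=4≠0 swap→a[1]=4 → slow++,fast++
(s=2,f=2) a[fast]=0 → fast++
(s=2,f=3) a[fast]=3≠0 swap→a[2]=3 → slow++,fast++
(s=3,f=4) a[fast]=3≠0 swap→a[3]=3 → slow++,fast++
(s=4,f=5) a[fast]=0 → fast++
(s=4,f=6) a[fast]=8≠0 swap→a[4]=8 → slow++,fast++
(s=5,f=7) a[fast]=0 → fast++
(s=5,f=8) a[fast]=0 → fast++
(s=5,f=9) a[fast]=2≠0 swap→a[5]=2 → slow++,fast++
(s=6,f=10) a[fast]=0 → fast++
(s=6,f=11) a[fast]=0 → fast++
(s=6,f=12) a[fast]=0 → fast++
(s=6,f=13) a[fast]=0 → fast++
(s=6,f=14) a[fast]=0 → fast++
(s=6,f=15) a[fast]=0 → fast++
(s=6,f=16) a[fast]=0 → fast++
(s=6,f=17) a[fast]=1≠0 swap→a[6]=1 → slow++,fast++
(s=7,f=18) a[fast]=1≠0 swap→a[7]=1 → slow++,fast++
(s=8,f=19) a[fast]=0 → fast++

[8, 4, 3, 3, 8, 2, 1, 1, 0, 0, 0, 0, 0, 0, 0, 0, 0, 0, 0, 0]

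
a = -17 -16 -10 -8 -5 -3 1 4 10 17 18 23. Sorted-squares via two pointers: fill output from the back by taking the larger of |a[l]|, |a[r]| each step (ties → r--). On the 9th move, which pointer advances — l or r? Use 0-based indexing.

[0,11] |-17|<=|23| out[11]=529 → r--
[0,10] |-17|<=|18| out[10]=324 → r--
[0,9] |-17|<=|17| out[9]=289 → r--
[0,8] |-17|>|10| out[8]=289 → l++
[1,8] |-16|>|10| out[7]=256 → l++
[2,8] |-10|<=|10| out[6]=100 → r--
[2,7] |-10|>|4| out[5]=100 → l++
[3,7] |-8|>|4| out[4]=64 → l++
[4,7] |-5|>|4| out[3]=25 → l++

l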